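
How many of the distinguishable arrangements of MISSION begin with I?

360

Fix I in the first position and arrange the remaining 6 letters.
Those 6 letters have S appearing twice, giving (6)!/(2!) = 360.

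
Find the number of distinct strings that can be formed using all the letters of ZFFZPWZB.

Letter multiplicities in ZFFZPWZB: B×1, F×2, P×1, W×1, Z×3.
So there are 8! / (3!·2!) = 3360 distinguishable arrangements.

3360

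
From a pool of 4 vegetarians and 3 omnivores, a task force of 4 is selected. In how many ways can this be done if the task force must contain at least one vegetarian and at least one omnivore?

34

Total 4-person selections from all 7: C(7,4) = 35.
Selections missing a whole group: no vegetarians → C(3,4) = 0; no omnivores → C(4,4) = 1.
Both groups omitted at once is impossible, so 35 − 1 = 34.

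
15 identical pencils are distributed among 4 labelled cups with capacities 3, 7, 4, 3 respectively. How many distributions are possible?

Ignoring the caps, the number of non-negative solutions to x_1+…+x_4 = 15 is C(18,3) = 816.
Subtract solutions that violate a single cap (substitute x_i' = x_i − (cap_i+1)): x_1 ≥ 4 gives C(14,3) = 364; x_2 ≥ 8 gives C(10,3) = 120; x_3 ≥ 5 gives C(13,3) = 286; x_4 ≥ 4 gives C(14,3) = 364. Together 1134.
Add back pairs where two caps are both exceeded: 20 + 84 + 120 + 10 + 20 + 84 = 338.
Subtract triples: 0 + 0 + 10 + 0 = 10.
By inclusion–exclusion the count is 816 − 1134 + 338 − 10 = 10.

10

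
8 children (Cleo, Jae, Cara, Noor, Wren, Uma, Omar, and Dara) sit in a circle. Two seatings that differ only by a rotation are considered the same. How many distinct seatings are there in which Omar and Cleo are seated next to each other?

1440

Treat {Omar, Cleo} as one unit (2 internal orders) and seat the resulting 7 units around the table: (6)! circular arrangements.
So 2 × (6)! = 2 × 720 = 1440.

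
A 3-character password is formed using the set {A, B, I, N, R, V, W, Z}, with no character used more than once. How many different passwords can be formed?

This is a permutation of 3 out of 8: P(8,3) = 8!/5!.
8 × 7 × 6 = 336.

336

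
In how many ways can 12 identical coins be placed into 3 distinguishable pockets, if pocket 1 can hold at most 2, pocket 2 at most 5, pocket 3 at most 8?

By stars and bars, unrestricted non-negative solutions to x_1+…+x_3 = 12 number C(12+2,2) = 91.
Subtract solutions that violate a single cap (substitute x_i' = x_i − (cap_i+1)): x_1 ≥ 3 gives C(11,2) = 55; x_2 ≥ 6 gives C(8,2) = 28; x_3 ≥ 9 gives C(5,2) = 10. Together 93.
Add back pairs where two caps are both exceeded: 10 + 1 + 0 = 11.
By inclusion–exclusion the count is 91 − 93 + 11 = 9.

9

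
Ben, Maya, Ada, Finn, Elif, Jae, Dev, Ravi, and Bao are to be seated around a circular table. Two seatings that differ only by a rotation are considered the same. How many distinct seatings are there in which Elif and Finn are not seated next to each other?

30240

All circular seatings of 9 people number (8)! = 40320.
Those with Elif next to Finn: fuse the pair into one unit and seat 8 units around a circle — 2·(7)! = 10080.
Subtracting, 40320 − 10080 = 30240.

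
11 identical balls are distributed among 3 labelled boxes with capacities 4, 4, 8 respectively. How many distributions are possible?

19

By stars and bars, unrestricted non-negative solutions to x_1+…+x_3 = 11 number C(11+2,2) = 78.
Subtract solutions that violate a single cap (substitute x_i' = x_i − (cap_i+1)): x_1 ≥ 5 gives C(8,2) = 28; x_2 ≥ 5 gives C(8,2) = 28; x_3 ≥ 9 gives C(4,2) = 6. Together 62.
Add back pairs where two caps are both exceeded: 3 + 0 + 0 = 3.
By inclusion–exclusion the count is 78 − 62 + 3 = 19.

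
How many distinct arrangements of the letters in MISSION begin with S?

360

Fix S in the first position and arrange the remaining 6 letters.
Those 6 letters have I appearing twice, giving (6)!/(2!) = 360.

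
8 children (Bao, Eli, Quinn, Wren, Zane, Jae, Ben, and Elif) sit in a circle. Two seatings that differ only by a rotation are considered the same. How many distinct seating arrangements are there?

Seat Bao anywhere (absorbing the rotational symmetry), then permute the other 7: (7)! = 5040.

5040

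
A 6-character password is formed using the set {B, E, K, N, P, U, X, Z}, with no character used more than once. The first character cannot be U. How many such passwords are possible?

17640

The first character has 8−1 = 7 choices (anything except U).
The remaining 5 characters are filled from the other 7 symbols without repetition: 7 × 6 × 5 × 4 × 3 = 2520.
Total: 7 × 2520 = 17640.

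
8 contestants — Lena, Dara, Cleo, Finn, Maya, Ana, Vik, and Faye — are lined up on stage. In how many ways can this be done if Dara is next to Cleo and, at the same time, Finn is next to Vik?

2880

Treat {Dara,Cleo} as one block (2 orders) and {Finn,Vik} as another (2 orders).
That leaves 6 units to arrange: 2 × 2 × 6! = 4 × 720 = 2880.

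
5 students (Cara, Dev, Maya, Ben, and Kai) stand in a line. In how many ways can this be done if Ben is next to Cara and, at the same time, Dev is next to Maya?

24

Treat {Ben,Cara} as one block (2 orders) and {Dev,Maya} as another (2 orders).
That leaves 3 units to arrange: 2 × 2 × 3! = 4 × 6 = 24.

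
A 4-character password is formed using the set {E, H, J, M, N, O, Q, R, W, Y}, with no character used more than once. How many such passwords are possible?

Choose and order 4 of the 10 symbols: the first character has 10 options, the next 9, then 8, 7.
That product is 10 × 9 × 8 × 7 = 5040.

5040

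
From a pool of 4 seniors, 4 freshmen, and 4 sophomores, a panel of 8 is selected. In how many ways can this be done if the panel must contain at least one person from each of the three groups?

With no constraint there are C(12,8) = 495 possible selections.
Selections missing a whole group: no seniors → C(8,8) = 1; no freshmen → C(8,8) = 1; no sophomores → C(8,8) = 1.
Add back selections omitting two groups (i.e. drawn from a single group): C(4,8) + C(4,8) + C(4,8) = 0.
By inclusion–exclusion: 495 − 3 + 0 = 492.

492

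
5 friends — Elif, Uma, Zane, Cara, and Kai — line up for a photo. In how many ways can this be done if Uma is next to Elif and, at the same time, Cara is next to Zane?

Treat {Uma,Elif} as one block (2 orders) and {Cara,Zane} as another (2 orders).
That leaves 3 units to arrange: 2 × 2 × 3! = 4 × 6 = 24.

24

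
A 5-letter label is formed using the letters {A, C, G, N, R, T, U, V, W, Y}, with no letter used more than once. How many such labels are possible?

30240

Choose and order 5 of the 10 symbols: the first letter has 10 options, the next 9, and so on down to 6.
10 × 9 × 8 × 7 × 6 = 30240.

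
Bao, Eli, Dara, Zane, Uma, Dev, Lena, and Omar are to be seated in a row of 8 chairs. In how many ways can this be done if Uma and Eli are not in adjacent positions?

Of the 8! = 40320 arrangements, those with Uma and Eli adjacent number 2 × 7! = 10080 (treat the pair as a block with 2 internal orders).
Complementary counting: 40320 − 10080 = 30240.

30240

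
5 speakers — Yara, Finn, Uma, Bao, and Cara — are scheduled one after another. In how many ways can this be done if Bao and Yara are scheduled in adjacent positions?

Place the 3 others and the Bao-Yara pair as 4 objects in a line; the pair has 2 internal arrangements.
So the count is 2·(4)! = 48.

48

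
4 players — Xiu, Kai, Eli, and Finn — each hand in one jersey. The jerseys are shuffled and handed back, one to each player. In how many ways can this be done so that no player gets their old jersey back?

9

Let Aᵢ be the assignments in which player i gets their old jersey. We want the size of the complement of A₁∪…∪A_4.
By inclusion–exclusion this is Σ_{j=0}^{4} (−1)^j C(4,j)·(4−j)!.
Computing: 24 − 24 + 12 − 4 + 1 = 9.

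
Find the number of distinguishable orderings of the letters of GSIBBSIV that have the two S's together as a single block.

Treat the 2 copies of S as a single block. The multiset to arrange is then {SS, B, B, G, I, I, V}, 7 items in all.
That gives (7)!/(2!·2!) = 1260 arrangements.

1260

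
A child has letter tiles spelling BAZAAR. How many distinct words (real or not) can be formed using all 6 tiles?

BAZAAR has 6 letters with A appearing 3 times.
So there are 6! / (3!) = 120 distinguishable arrangements.

120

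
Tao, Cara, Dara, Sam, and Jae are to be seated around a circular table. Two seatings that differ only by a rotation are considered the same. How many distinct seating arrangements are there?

24

Fix one person's seat to break rotational symmetry; the remaining 4 people can be arranged in (4)! = 24 ways.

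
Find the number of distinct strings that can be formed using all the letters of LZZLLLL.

The 7 letters of LZZLLLL have repeats: L appearing 5 times and Z appearing twice.
Dividing 7! = 5040 by 5!·2! = 240 for the repeated letters gives 21.

21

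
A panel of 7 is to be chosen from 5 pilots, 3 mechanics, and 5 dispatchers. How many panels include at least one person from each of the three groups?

1580

With no constraint there are C(13,7) = 1716 possible selections.
Selections missing a whole group: no pilots → C(8,7) = 8; no mechanics → C(10,7) = 120; no dispatchers → C(8,7) = 8.
Add back selections omitting two groups (i.e. drawn from a single group): C(5,7) + C(3,7) + C(5,7) = 0.
By inclusion–exclusion: 1716 − 136 + 0 = 1580.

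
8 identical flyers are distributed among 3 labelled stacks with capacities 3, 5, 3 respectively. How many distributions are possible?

By stars and bars, unrestricted non-negative solutions to x_1+…+x_3 = 8 number C(8+2,2) = 45.
Subtract solutions that violate a single cap (substitute x_i' = x_i − (cap_i+1)): x_1 ≥ 4 gives C(6,2) = 15; x_2 ≥ 6 gives C(4,2) = 6; x_3 ≥ 4 gives C(6,2) = 15. Together 36.
Add back pairs where two caps are both exceeded: 0 + 1 + 0 = 1.
By inclusion–exclusion the count is 45 − 36 + 1 = 10.

10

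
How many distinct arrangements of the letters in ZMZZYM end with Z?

30

With the last slot taken by Z, it remains to arrange the other 5 letters (MZZYM).
Those 5 letters have M appearing twice and Z appearing twice, giving (5)!/(2!·2!) = 30.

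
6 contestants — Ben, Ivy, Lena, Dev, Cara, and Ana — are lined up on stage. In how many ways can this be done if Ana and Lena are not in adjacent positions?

There are 6! = 720 arrangements in all. If Ana and Lena are adjacent, merging them into one block gives 2·(5)! = 240 arrangements.
Complementary counting: 720 − 240 = 480.

480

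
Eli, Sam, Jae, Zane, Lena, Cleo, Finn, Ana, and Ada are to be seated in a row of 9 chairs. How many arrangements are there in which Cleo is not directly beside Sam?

There are 9! = 362880 arrangements in all. If Cleo and Sam are adjacent, merging them into one block gives 2·(8)! = 80640 arrangements.
So 362880 − 80640 = 282240 arrangements keep them apart.

282240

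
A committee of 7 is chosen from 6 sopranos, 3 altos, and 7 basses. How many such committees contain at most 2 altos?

10725

Split by how many altos are chosen (0 through 2).
Sum: C(3,0)·C(13,7) + C(3,1)·C(13,6) + C(3,2)·C(13,5) = 1716 + 5148 + 3861 = 10725.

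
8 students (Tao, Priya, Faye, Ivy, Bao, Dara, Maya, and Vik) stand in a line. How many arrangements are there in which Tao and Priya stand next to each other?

10080

Glue Tao and Priya into one block (2 internal orders), leaving 7 units to arrange in a row.
So the count is 2·(7)! = 10080.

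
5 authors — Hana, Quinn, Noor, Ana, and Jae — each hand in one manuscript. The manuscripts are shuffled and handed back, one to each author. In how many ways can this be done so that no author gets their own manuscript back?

Let Aᵢ be the assignments in which author i gets their own manuscript. We want the size of the complement of A₁∪…∪A_5.
By inclusion–exclusion this is Σ_{j=0}^{5} (−1)^j C(5,j)·(5−j)!.
Computing: 120 − 120 + 60 − 20 + 5 − 1 = 44.

44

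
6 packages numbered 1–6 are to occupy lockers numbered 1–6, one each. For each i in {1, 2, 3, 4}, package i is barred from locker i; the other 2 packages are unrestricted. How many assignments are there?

Let Aᵢ (for 1 ≤ i ≤ 4) be the placements that put package i in its forbidden locker. Any j of these fix j positions, leaving (6−j)! ways to fill the rest, and there are C(4,j) ways to pick which j.
By inclusion–exclusion, the number of valid placements is Σ_{j=0}^{4} (−1)^j C(4,j)·(6−j)!.
Computing: 720 − 480 + 144 − 24 + 2 = 362.

362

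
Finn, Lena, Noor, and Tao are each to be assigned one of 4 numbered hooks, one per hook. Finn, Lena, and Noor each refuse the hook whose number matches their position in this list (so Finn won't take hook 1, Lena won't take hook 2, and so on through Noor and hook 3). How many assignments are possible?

11

Let Aᵢ (for i ∈ {1, 2, 3}) be the placements that put person i in their forbidden hook. Any j of these fix j positions, leaving (4−j)! ways to fill the rest, and there are C(3,j) ways to pick which j.
By inclusion–exclusion, the number of valid placements is Σ_{j=0}^{3} (−1)^j C(3,j)·(4−j)!.
Computing: 24 − 18 + 6 − 1 = 11.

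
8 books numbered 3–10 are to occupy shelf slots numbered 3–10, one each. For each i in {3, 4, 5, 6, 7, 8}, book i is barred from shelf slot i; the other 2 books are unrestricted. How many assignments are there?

18806

Let Aᵢ (for 3 ≤ i ≤ 8) be the placements that put book i in its forbidden shelf slot. Any j of these fix j positions, leaving (8−j)! ways to fill the rest, and there are C(6,j) ways to pick which j.
By inclusion–exclusion, the number of valid placements is Σ_{j=0}^{6} (−1)^j C(6,j)·(8−j)!.
Computing: 40320 − 30240 + 10800 − 2400 + 360 − 36 + 2 = 18806.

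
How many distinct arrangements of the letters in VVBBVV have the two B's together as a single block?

Treat the 2 copies of B as a single block. The multiset to arrange is then {BB, V, V, V, V}, 5 items in all.
That gives (5)!/(4!) = 5 arrangements.

5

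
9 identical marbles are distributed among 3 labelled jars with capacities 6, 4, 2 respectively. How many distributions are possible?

Ignoring the caps, the number of non-negative solutions to x_1+…+x_3 = 9 is C(11,2) = 55.
Subtract solutions that violate a single cap (substitute x_i' = x_i − (cap_i+1)): x_1 ≥ 7 gives C(4,2) = 6; x_2 ≥ 5 gives C(6,2) = 15; x_3 ≥ 3 gives C(8,2) = 28. Together 49.
Add back pairs where two caps are both exceeded: 0 + 0 + 3 = 3.
By inclusion–exclusion the count is 55 − 49 + 3 = 9.

9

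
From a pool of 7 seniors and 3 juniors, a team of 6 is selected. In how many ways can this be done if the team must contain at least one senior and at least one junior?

203

Unrestricted: C(10,6) = 210 ways to pick any 6 of the 10.
Selections missing a whole group: no seniors → C(3,6) = 0; no juniors → C(7,6) = 7.
Both groups omitted at once is impossible, so 210 − 7 = 203.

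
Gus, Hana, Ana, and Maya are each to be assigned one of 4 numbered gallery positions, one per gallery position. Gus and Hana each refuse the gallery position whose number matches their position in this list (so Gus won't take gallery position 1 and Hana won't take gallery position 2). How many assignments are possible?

Let Aᵢ (for i ∈ {1, 2}) be the placements that put person i in their forbidden gallery position. Any j of these fix j positions, leaving (4−j)! ways to fill the rest, and there are C(2,j) ways to pick which j.
By inclusion–exclusion, the number of valid placements is Σ_{j=0}^{2} (−1)^j C(2,j)·(4−j)!.
Computing: 24 − 12 + 2 = 14.

14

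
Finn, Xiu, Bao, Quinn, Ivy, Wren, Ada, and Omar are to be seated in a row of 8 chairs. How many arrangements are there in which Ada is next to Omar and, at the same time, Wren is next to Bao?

2880

Treat {Ada,Omar} as one block (2 orders) and {Wren,Bao} as another (2 orders).
That leaves 6 units to arrange: 2 × 2 × 6! = 4 × 720 = 2880.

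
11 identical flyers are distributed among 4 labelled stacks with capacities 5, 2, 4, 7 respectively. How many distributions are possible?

71

By stars and bars, unrestricted non-negative solutions to x_1+…+x_4 = 11 number C(11+3,3) = 364.
Subtract solutions that violate a single cap (substitute x_i' = x_i − (cap_i+1)): x_1 ≥ 6 gives C(8,3) = 56; x_2 ≥ 3 gives C(11,3) = 165; x_3 ≥ 5 gives C(9,3) = 84; x_4 ≥ 8 gives C(6,3) = 20. Together 325.
Add back pairs where two caps are both exceeded: 10 + 1 + 0 + 20 + 1 + 0 = 32.
By inclusion–exclusion the count is 364 − 325 + 32 = 71.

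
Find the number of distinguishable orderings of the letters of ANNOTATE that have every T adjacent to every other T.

Treat the 2 copies of T as a single block. The multiset to arrange is then {TT, A, A, E, N, N, O}, 7 items in all.
That gives (7)!/(2!·2!) = 1260 arrangements.

1260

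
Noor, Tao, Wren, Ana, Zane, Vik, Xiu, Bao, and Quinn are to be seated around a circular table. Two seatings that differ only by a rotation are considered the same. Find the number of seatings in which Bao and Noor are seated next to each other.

Treat {Bao, Noor} as one unit (2 internal orders) and seat the resulting 8 units around the table: (7)! circular arrangements.
So 2 × (7)! = 2 × 5040 = 10080.

10080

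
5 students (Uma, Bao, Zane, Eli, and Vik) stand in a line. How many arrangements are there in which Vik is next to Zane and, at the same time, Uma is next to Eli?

24

Treat {Vik,Zane} as one block (2 orders) and {Uma,Eli} as another (2 orders).
That leaves 3 units to arrange: 2 × 2 × 3! = 4 × 6 = 24.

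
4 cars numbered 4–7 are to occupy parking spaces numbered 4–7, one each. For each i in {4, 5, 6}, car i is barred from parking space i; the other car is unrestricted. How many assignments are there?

11

Let Aᵢ (for i ∈ {4, 5, 6}) be the placements that put car i in its forbidden parking space. Any j of these fix j positions, leaving (4−j)! ways to fill the rest, and there are C(3,j) ways to pick which j.
By inclusion–exclusion, the number of valid placements is Σ_{j=0}^{3} (−1)^j C(3,j)·(4−j)!.
Computing: 24 − 18 + 6 − 1 = 11.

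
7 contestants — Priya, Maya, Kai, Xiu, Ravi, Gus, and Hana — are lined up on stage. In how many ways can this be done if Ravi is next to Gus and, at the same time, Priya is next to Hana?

480

Treat {Ravi,Gus} as one block (2 orders) and {Priya,Hana} as another (2 orders).
That leaves 5 units to arrange: 2 × 2 × 5! = 4 × 120 = 480.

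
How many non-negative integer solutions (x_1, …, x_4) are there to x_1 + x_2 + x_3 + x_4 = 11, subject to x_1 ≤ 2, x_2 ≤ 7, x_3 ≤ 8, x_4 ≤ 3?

85

Without the upper bounds there are C(14,3) = 364 ways to split 11 among 4 variables.
Subtract solutions that violate a single cap (substitute x_i' = x_i − (cap_i+1)): x_1 ≥ 3 gives C(11,3) = 165; x_2 ≥ 8 gives C(6,3) = 20; x_3 ≥ 9 gives C(5,3) = 10; x_4 ≥ 4 gives C(10,3) = 120. Together 315.
Add back pairs where two caps are both exceeded: 1 + 0 + 35 + 0 + 0 + 0 = 36.
By inclusion–exclusion the count is 364 − 315 + 36 = 85.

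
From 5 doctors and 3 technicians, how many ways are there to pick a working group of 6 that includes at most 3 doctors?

Split by how many doctors are chosen (0 through 3).
Sum: C(5,0)·C(3,6) + C(5,1)·C(3,5) + C(5,2)·C(3,4) + C(5,3)·C(3,3) = 0 + 0 + 0 + 10 = 10.

10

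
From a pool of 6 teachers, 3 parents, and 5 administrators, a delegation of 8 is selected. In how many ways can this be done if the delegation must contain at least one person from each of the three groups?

Unrestricted: C(14,8) = 3003 ways to pick any 8 of the 14.
Selections missing a whole group: no teachers → C(8,8) = 1; no parents → C(11,8) = 165; no administrators → C(9,8) = 9.
Add back selections omitting two groups (i.e. drawn from a single group): C(6,8) + C(3,8) + C(5,8) = 0.
By inclusion–exclusion: 3003 − 175 + 0 = 2828.

2828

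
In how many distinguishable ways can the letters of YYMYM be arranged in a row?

YYMYM has 5 letters with M appearing twice and Y appearing 3 times.
So there are 5! / (3!·2!) = 10 distinguishable arrangements.

10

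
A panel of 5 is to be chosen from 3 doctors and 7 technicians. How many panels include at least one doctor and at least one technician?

231

Total 5-person selections from all 10: C(10,5) = 252.
Selections missing a whole group: no doctors → C(7,5) = 21; no technicians → C(3,5) = 0.
Both groups omitted at once is impossible, so 252 − 21 = 231.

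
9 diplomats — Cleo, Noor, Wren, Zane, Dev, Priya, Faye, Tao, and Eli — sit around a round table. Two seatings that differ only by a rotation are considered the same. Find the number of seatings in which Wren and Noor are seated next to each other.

Glue Wren and Noor into a block (2 internal orders). Seating 8 units around a circle gives (7)! arrangements.
So 2 × (7)! = 2 × 5040 = 10080.

10080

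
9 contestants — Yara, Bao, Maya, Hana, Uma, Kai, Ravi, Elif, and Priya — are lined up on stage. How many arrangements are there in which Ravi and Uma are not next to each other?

282240

Of the 9! = 362880 arrangements, those with Ravi and Uma adjacent number 2 × 8! = 80640 (treat the pair as a block with 2 internal orders).
So 362880 − 80640 = 282240 arrangements keep them apart.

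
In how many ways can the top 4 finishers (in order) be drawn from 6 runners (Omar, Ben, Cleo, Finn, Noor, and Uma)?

360

There are 6 choices for 1st place, 5 for 2nd, and so on down to 3 for position 4.
That gives 6 × 5 × 4 × 3 = 360.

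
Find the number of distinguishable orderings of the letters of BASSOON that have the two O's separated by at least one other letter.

Total arrangements of BASSOON: 7!/(2!·2!) = 1260.
If the two O's are adjacent, glue them into one block, leaving 6 items to arrange: (6)!/(2!) = 360 ways.
Hence 1260 − 360 = 900.

900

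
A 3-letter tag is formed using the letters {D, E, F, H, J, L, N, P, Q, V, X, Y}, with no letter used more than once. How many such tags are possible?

1320

This is a permutation of 3 out of 12: P(12,3) = 12!/9!.
That product is 12 × 11 × 10 = 1320.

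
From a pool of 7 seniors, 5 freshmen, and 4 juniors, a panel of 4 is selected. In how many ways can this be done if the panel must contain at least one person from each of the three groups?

With no constraint there are C(16,4) = 1820 possible selections.
Subtract selections that omit an entire group: no seniors → C(9,4) = 126; no freshmen → C(11,4) = 330; no juniors → C(12,4) = 495.
Add back selections omitting two groups (i.e. drawn from a single group): C(7,4) + C(5,4) + C(4,4) = 41.
By inclusion–exclusion: 1820 − 951 + 41 = 910.

910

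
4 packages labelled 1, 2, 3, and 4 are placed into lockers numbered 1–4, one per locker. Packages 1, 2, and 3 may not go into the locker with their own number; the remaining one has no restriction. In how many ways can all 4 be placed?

Let Aᵢ (for i ∈ {1, 2, 3}) be the placements that put package i in its forbidden locker. Any j of these fix j positions, leaving (4−j)! ways to fill the rest, and there are C(3,j) ways to pick which j.
By inclusion–exclusion, the number of valid placements is Σ_{j=0}^{3} (−1)^j C(3,j)·(4−j)!.
Computing: 24 − 18 + 6 − 1 = 11.

11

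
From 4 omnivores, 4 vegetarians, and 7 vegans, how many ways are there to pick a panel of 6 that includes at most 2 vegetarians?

4290

Split by how many vegetarians are chosen (0 through 2).
Sum: C(4,0)·C(11,6) + C(4,1)·C(11,5) + C(4,2)·C(11,4) = 462 + 1848 + 1980 = 4290.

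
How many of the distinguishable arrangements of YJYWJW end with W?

30

Fix W in the last position and arrange the remaining 5 letters.
Those 5 letters have J appearing twice and Y appearing twice, giving (5)!/(2!·2!) = 30.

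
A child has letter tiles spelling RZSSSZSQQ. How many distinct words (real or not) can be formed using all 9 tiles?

3780

RZSSSZSQQ has 9 letters with Q appearing twice, S appearing 4 times, and Z appearing twice.
Dividing 9! = 362880 by 4!·2!·2! = 96 for the repeated letters gives 3780.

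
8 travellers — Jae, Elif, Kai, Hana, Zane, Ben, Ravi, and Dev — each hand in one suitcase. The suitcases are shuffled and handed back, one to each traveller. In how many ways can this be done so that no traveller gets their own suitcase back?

Let Aᵢ be the assignments in which traveller i gets their own suitcase. We want the size of the complement of A₁∪…∪A_8.
By inclusion–exclusion this is Σ_{j=0}^{8} (−1)^j C(8,j)·(8−j)!.
Computing: 40320 − 40320 + 20160 − 6720 + 1680 − 336 + 56 − 8 + 1 = 14833.

14833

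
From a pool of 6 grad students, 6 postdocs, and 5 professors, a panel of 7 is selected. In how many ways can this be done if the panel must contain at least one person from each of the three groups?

Unrestricted: C(17,7) = 19448 ways to pick any 7 of the 17.
Selections missing a whole group: no grad students → C(11,7) = 330; no postdocs → C(11,7) = 330; no professors → C(12,7) = 792.
Add back selections omitting two groups (i.e. drawn from a single group): C(6,7) + C(6,7) + C(5,7) = 0.
By inclusion–exclusion: 19448 − 1452 + 0 = 17996.

17996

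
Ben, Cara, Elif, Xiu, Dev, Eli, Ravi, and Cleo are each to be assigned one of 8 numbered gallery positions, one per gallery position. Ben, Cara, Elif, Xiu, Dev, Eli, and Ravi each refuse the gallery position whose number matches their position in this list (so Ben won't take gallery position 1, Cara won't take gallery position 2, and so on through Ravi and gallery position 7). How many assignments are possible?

16687

Let Aᵢ (for 1 ≤ i ≤ 7) be the placements that put person i in their forbidden gallery position. Any j of these fix j positions, leaving (8−j)! ways to fill the rest, and there are C(7,j) ways to pick which j.
By inclusion–exclusion, the number of valid placements is Σ_{j=0}^{7} (−1)^j C(7,j)·(8−j)!.
Computing: 40320 − 35280 + 15120 − 4200 + 840 − 126 + 14 − 1 = 16687.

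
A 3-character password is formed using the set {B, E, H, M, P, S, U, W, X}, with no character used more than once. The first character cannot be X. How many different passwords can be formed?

448

The first character has 9−1 = 8 choices (anything except X).
The remaining 2 characters are filled from the other 8 symbols without repetition: 8 × 7 = 56.
Total: 8 × 56 = 448.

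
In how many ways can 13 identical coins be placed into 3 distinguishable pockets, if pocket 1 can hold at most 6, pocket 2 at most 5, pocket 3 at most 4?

By stars and bars, unrestricted non-negative solutions to x_1+…+x_3 = 13 number C(13+2,2) = 105.
Subtract solutions that violate a single cap (substitute x_i' = x_i − (cap_i+1)): x_1 ≥ 7 gives C(8,2) = 28; x_2 ≥ 6 gives C(9,2) = 36; x_3 ≥ 5 gives C(10,2) = 45. Together 109.
Add back pairs where two caps are both exceeded: 1 + 3 + 6 = 10.
By inclusion–exclusion the count is 105 − 109 + 10 = 6.

6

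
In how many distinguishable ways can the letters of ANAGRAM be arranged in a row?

Letter multiplicities in ANAGRAM: A×3, G×1, M×1, N×1, R×1.
Dividing 7! = 5040 by 3! = 6 for the repeated letters gives 840.

840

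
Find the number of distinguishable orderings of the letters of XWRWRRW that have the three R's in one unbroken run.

Treat the 3 copies of R as a single block. The multiset to arrange is then {RRR, W, W, W, X}, 5 items in all.
That gives (5)!/(3!) = 20 arrangements.

20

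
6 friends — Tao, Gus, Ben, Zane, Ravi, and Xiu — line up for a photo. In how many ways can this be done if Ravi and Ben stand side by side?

Place the 4 others and the Ravi-Ben pair as 5 objects in a line; the pair has 2 internal arrangements.
So the count is 2·(5)! = 240.

240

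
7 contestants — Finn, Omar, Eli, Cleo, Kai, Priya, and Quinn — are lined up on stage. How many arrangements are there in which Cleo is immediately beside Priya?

Treat {Cleo, Priya} as a single unit. There are 6 units to order, and the pair itself can be ordered 2 ways.
That gives 2 × 6! = 2 × 720 = 1440.

1440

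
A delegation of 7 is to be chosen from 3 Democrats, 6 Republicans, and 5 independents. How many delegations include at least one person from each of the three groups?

Unrestricted: C(14,7) = 3432 ways to pick any 7 of the 14.
Subtract selections that omit an entire group: no Democrats → C(11,7) = 330; no Republicans → C(8,7) = 8; no independents → C(9,7) = 36.
Add back selections omitting two groups (i.e. drawn from a single group): C(3,7) + C(6,7) + C(5,7) = 0.
By inclusion–exclusion: 3432 − 374 + 0 = 3058.

3058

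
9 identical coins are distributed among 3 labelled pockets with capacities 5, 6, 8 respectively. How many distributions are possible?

38

By stars and bars, unrestricted non-negative solutions to x_1+…+x_3 = 9 number C(9+2,2) = 55.
Subtract solutions that violate a single cap (substitute x_i' = x_i − (cap_i+1)): x_1 ≥ 6 gives C(5,2) = 10; x_2 ≥ 7 gives C(4,2) = 6; x_3 ≥ 9 gives C(2,2) = 1. Together 17.
No two caps can be exceeded simultaneously, so the pair terms are all 0.
By inclusion–exclusion the count is 55 − 17 + 0 = 38.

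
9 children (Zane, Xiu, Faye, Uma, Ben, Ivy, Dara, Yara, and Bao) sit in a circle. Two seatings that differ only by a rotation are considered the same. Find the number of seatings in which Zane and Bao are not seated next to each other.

30240

Without the restriction there are (8)! = 40320 seatings.
Those with Zane next to Bao: fuse the pair into one unit and seat 8 units around a circle — 2·(7)! = 10080.
Subtracting, 40320 − 10080 = 30240.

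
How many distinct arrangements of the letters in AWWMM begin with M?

12

Fix M in the first position and arrange the remaining 4 letters.
Those 4 letters have W appearing twice, giving (4)!/(2!) = 12.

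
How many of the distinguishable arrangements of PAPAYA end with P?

20

With the last slot taken by P, it remains to arrange the other 5 letters (APAYA).
Those 5 letters have A appearing 3 times, giving (5)!/(3!) = 20.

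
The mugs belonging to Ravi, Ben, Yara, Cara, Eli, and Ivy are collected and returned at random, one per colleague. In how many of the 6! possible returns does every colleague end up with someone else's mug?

265

Let Aᵢ be the assignments in which colleague i gets their own mug. We want the size of the complement of A₁∪…∪A_6.
By inclusion–exclusion this is Σ_{j=0}^{6} (−1)^j C(6,j)·(6−j)!.
Computing: 720 − 720 + 360 − 120 + 30 − 6 + 1 = 265.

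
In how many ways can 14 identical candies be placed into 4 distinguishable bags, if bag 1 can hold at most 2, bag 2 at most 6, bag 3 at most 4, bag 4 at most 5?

Ignoring the caps, the number of non-negative solutions to x_1+…+x_4 = 14 is C(17,3) = 680.
Subtract solutions that violate a single cap (substitute x_i' = x_i − (cap_i+1)): x_1 ≥ 3 gives C(14,3) = 364; x_2 ≥ 7 gives C(10,3) = 120; x_3 ≥ 5 gives C(12,3) = 220; x_4 ≥ 6 gives C(11,3) = 165. Together 869.
Add back pairs where two caps are both exceeded: 35 + 84 + 56 + 10 + 4 + 20 = 209.
Subtract triples: 0 + 0 + 1 + 0 = 1.
By inclusion–exclusion the count is 680 − 869 + 209 − 1 = 19.

19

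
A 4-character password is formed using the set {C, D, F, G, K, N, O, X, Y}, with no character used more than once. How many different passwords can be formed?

3024

Choose and order 4 of the 9 symbols: the first character has 9 options, the next 8, then 7, 6.
That product is 9 × 8 × 7 × 6 = 3024.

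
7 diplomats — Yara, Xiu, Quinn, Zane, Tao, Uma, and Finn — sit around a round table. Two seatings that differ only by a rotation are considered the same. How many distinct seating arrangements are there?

720

Fix one person's seat to break rotational symmetry; the remaining 6 people can be arranged in (6)! = 720 ways.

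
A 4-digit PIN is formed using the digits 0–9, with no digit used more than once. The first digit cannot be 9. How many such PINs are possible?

4536

The first digit has 10−1 = 9 choices (anything except 9).
The remaining 3 digits are filled from the other 9 symbols without repetition: 9 × 8 × 7 = 504.
Total: 9 × 504 = 4536.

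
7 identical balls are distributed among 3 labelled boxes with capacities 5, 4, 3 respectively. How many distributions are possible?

17

Ignoring the caps, the number of non-negative solutions to x_1+…+x_3 = 7 is C(9,2) = 36.
Subtract solutions that violate a single cap (substitute x_i' = x_i − (cap_i+1)): x_1 ≥ 6 gives C(3,2) = 3; x_2 ≥ 5 gives C(4,2) = 6; x_3 ≥ 4 gives C(5,2) = 10. Together 19.
No two caps can be exceeded simultaneously, so the pair terms are all 0.
By inclusion–exclusion the count is 36 − 19 + 0 = 17.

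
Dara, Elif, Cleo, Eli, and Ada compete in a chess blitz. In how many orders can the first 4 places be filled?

There are 5 choices for 1st place, 4 for 2nd, and so on down to 2 for position 4.
That gives 5 × 4 × 3 × 2 = 120.

120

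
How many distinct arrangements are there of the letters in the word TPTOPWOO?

1680

The 8 letters of TPTOPWOO have repeats: O appearing 3 times, P appearing twice, and T appearing twice.
The number of distinct arrangements is 8!/(3!·2!·2!) = 40320/24 = 1680.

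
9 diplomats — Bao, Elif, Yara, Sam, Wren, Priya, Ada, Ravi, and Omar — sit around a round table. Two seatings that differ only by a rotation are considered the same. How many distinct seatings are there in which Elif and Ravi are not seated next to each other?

30240

All circular seatings of 9 people number (8)! = 40320.
Seatings with Elif beside Ravi: treat them as a block with 2 internal orders, giving 2 × (7)! = 10080.
Subtracting, 40320 − 10080 = 30240.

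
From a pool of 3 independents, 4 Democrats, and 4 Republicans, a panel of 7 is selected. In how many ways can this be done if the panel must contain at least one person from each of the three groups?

Unrestricted: C(11,7) = 330 ways to pick any 7 of the 11.
Selections missing a whole group: no independents → C(8,7) = 8; no Democrats → C(7,7) = 1; no Republicans → C(7,7) = 1.
Add back selections omitting two groups (i.e. drawn from a single group): C(3,7) + C(4,7) + C(4,7) = 0.
By inclusion–exclusion: 330 − 10 + 0 = 320.

320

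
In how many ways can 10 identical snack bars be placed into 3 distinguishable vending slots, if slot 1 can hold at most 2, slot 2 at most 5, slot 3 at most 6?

By stars and bars, unrestricted non-negative solutions to x_1+…+x_3 = 10 number C(10+2,2) = 66.
Subtract solutions that violate a single cap (substitute x_i' = x_i − (cap_i+1)): x_1 ≥ 3 gives C(9,2) = 36; x_2 ≥ 6 gives C(6,2) = 15; x_3 ≥ 7 gives C(5,2) = 10. Together 61.
Add back pairs where two caps are both exceeded: 3 + 1 + 0 = 4.
By inclusion–exclusion the count is 66 − 61 + 4 = 9.

9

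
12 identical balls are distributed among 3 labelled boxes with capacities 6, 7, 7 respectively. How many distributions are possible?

40

Without the upper bounds there are C(14,2) = 91 ways to split 12 among 3 boxes.
Subtract solutions that violate a single cap (substitute x_i' = x_i − (cap_i+1)): x_1 ≥ 7 gives C(7,2) = 21; x_2 ≥ 8 gives C(6,2) = 15; x_3 ≥ 8 gives C(6,2) = 15. Together 51.
No two caps can be exceeded simultaneously, so the pair terms are all 0.
By inclusion–exclusion the count is 91 − 51 + 0 = 40.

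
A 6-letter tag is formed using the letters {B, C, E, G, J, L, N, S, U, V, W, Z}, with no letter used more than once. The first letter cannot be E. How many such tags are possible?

609840

The first letter has 12−1 = 11 choices (anything except E).
The remaining 5 letters are filled from the other 11 symbols without repetition: 11 × 10 × 9 × 8 × 7 = 55440.
Total: 11 × 55440 = 609840.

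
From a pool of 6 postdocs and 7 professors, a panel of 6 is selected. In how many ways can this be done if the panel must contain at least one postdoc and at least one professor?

Total 6-person selections from all 13: C(13,6) = 1716.
Selections missing a whole group: no postdocs → C(7,6) = 7; no professors → C(6,6) = 1.
Both groups omitted at once is impossible, so 1716 − 8 = 1708.

1708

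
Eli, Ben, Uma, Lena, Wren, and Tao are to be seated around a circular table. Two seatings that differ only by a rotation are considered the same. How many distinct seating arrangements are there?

120

Seat Eli anywhere (absorbing the rotational symmetry), then permute the other 5: (5)! = 120.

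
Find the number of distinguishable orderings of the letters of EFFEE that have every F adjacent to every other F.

4

Treat the 2 copies of F as a single block. The multiset to arrange is then {FF, E, E, E}, 4 items in all.
That gives (4)!/(3!) = 4 arrangements.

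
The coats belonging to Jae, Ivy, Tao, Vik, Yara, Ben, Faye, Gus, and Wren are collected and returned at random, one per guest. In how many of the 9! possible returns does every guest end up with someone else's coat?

133496

Let Aᵢ be the assignments in which guest i gets their own coat. We want the size of the complement of A₁∪…∪A_9.
By inclusion–exclusion this is Σ_{j=0}^{9} (−1)^j C(9,j)·(9−j)!.
Computing: 362880 − 362880 + 181440 − 60480 + 15120 − 3024 + 504 − 72 + 9 − 1 = 133496.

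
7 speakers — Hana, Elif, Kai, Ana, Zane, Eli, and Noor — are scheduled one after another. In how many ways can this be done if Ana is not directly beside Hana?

There are 7! = 5040 arrangements in all. If Ana and Hana are adjacent, merging them into one block gives 2·(6)! = 1440 arrangements.
Complementary counting: 5040 − 1440 = 3600.

3600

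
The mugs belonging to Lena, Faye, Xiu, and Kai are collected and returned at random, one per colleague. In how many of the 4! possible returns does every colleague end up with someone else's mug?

9

Count assignments avoiding every fixed point. For any j of the 4 colleagues fixed to their own mug, the other 4−j can be arranged in (4−j)! ways.
By inclusion–exclusion this is Σ_{j=0}^{4} (−1)^j C(4,j)·(4−j)!.
Computing: 24 − 24 + 12 − 4 + 1 = 9.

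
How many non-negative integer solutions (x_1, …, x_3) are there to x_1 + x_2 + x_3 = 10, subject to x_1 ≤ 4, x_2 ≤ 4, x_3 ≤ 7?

By stars and bars, unrestricted non-negative solutions to x_1+…+x_3 = 10 number C(10+2,2) = 66.
Subtract solutions that violate a single cap (substitute x_i' = x_i − (cap_i+1)): x_1 ≥ 5 gives C(7,2) = 21; x_2 ≥ 5 gives C(7,2) = 21; x_3 ≥ 8 gives C(4,2) = 6. Together 48.
Add back pairs where two caps are both exceeded: 1 + 0 + 0 = 1.
By inclusion–exclusion the count is 66 − 48 + 1 = 19.

19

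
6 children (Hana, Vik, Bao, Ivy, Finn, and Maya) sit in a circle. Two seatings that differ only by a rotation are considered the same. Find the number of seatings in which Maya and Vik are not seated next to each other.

Without the restriction there are (5)! = 120 seatings.
Seatings with Maya beside Vik: treat them as a block with 2 internal orders, giving 2 × (4)! = 48.
Subtracting, 120 − 48 = 72.

72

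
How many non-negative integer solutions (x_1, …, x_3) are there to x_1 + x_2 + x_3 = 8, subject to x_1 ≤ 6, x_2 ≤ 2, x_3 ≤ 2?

Ignoring the caps, the number of non-negative solutions to x_1+…+x_3 = 8 is C(10,2) = 45.
Subtract solutions that violate a single cap (substitute x_i' = x_i − (cap_i+1)): x_1 ≥ 7 gives C(3,2) = 3; x_2 ≥ 3 gives C(7,2) = 21; x_3 ≥ 3 gives C(7,2) = 21. Together 45.
Add back pairs where two caps are both exceeded: 0 + 0 + 6 = 6.
By inclusion–exclusion the count is 45 − 45 + 6 = 6.

6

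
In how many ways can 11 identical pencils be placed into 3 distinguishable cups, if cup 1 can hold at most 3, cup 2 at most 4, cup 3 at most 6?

Without the upper bounds there are C(13,2) = 78 ways to split 11 among 3 cups.
Subtract solutions that violate a single cap (substitute x_i' = x_i − (cap_i+1)): x_1 ≥ 4 gives C(9,2) = 36; x_2 ≥ 5 gives C(8,2) = 28; x_3 ≥ 7 gives C(6,2) = 15. Together 79.
Add back pairs where two caps are both exceeded: 6 + 1 + 0 = 7.
By inclusion–exclusion the count is 78 − 79 + 7 = 6.

6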